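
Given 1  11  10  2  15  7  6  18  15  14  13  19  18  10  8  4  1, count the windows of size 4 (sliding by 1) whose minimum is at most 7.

[1, 11, 10, 2] → min 1  ≤ 7 ✓
[11, 10, 2, 15] → min 2  ≤ 7 ✓
[10, 2, 15, 7] → min 2  ≤ 7 ✓
[2, 15, 7, 6] → min 2  ≤ 7 ✓
[15, 7, 6, 18] → min 6  ≤ 7 ✓
[7, 6, 18, 15] → min 6  ≤ 7 ✓
[6, 18, 15, 14] → min 6  ≤ 7 ✓
[18, 15, 14, 13] → min 13
[15, 14, 13, 19] → min 13
[14, 13, 19, 18] → min 13
[13, 19, 18, 10] → min 10
[19, 18, 10, 8] → min 8
[18, 10, 8, 4] → min 4  ≤ 7 ✓
[10, 8, 4, 1] → min 1  ≤ 7 ✓
9 windows satisfy the condition.

9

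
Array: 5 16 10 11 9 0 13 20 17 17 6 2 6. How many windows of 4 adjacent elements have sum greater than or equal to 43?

[5, 16, 10, 11] → sum 42
[16, 10, 11, 9] → sum 46  ≥ 43 ✓
[10, 11, 9, 0] → sum 30
[11, 9, 0, 13] → sum 33
[9, 0, 13, 20] → sum 42
[0, 13, 20, 17] → sum 50  ≥ 43 ✓
[13, 20, 17, 17] → sum 67  ≥ 43 ✓
[20, 17, 17, 6] → sum 60  ≥ 43 ✓
[17, 17, 6, 2] → sum 42
[17, 6, 2, 6] → sum 31
4 windows satisfy the condition.

4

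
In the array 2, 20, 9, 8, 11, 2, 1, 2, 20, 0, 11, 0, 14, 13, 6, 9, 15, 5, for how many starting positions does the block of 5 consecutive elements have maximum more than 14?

[2, 20, 9, 8, 11] → max 20  > 14 ✓
[20, 9, 8, 11, 2] → max 20  > 14 ✓
[9, 8, 11, 2, 1] → max 11
[8, 11, 2, 1, 2] → max 11
[11, 2, 1, 2, 20] → max 20  > 14 ✓
[2, 1, 2, 20, 0] → max 20  > 14 ✓
[1, 2, 20, 0, 11] → max 20  > 14 ✓
[2, 20, 0, 11, 0] → max 20  > 14 ✓
[20, 0, 11, 0, 14] → max 20  > 14 ✓
[0, 11, 0, 14, 13] → max 14
[11, 0, 14, 13, 6] → max 14
[0, 14, 13, 6, 9] → max 14
[14, 13, 6, 9, 15] → max 15  > 14 ✓
[13, 6, 9, 15, 5] → max 15  > 14 ✓
9 windows satisfy the condition.

9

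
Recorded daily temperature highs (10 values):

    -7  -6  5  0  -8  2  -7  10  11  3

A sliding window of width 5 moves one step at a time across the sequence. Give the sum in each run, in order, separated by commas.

-16, -7, -8, -3, 8, 19

[-7, -6, 5, 0, -8] → sum -16
[-6, 5, 0, -8, 2] → sum -7
[5, 0, -8, 2, -7] → sum -8
[0, -8, 2, -7, 10] → sum -3
[-8, 2, -7, 10, 11] → sum 8
[2, -7, 10, 11, 3] → sum 19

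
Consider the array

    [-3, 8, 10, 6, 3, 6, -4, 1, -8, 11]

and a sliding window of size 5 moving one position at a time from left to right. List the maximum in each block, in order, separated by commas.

[-3, 8, 10, 6, 3] → max 10
[8, 10, 6, 3, 6] → max 10
[10, 6, 3, 6, -4] → max 10
[6, 3, 6, -4, 1] → max 6
[3, 6, -4, 1, -8] → max 6
[6, -4, 1, -8, 11] → max 11

10, 10, 10, 6, 6, 11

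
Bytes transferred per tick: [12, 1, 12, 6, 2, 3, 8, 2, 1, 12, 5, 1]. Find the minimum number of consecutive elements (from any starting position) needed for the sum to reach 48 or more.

Extend right; whenever the sum reaches 48, record the length and shrink from the left:
add 12: running sum 12 < 48
add 1: running sum 13 < 48
add 12: running sum 25 < 48
add 6: running sum 31 < 48
add 2: running sum 33 < 48
add 3: running sum 36 < 48
add 8: running sum 44 < 48
add 2: running sum 46 < 48
add 1: running sum 47 < 48
end 9: [12, 1, 12, 6, 2, 3, 8, 2, 1, 12] sum 59, len 10
end 10: [12, 6, 2, 3, 8, 2, 1, 12, 5] sum 51, len 9
end 11: [12, 6, 2, 3, 8, 2, 1, 12, 5, 1] sum 52, len 10
Shortest qualifying length: 9.

9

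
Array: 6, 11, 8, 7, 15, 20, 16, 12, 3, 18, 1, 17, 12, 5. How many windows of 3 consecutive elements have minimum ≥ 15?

(6, 11, 8) → min 6
(11, 8, 7) → min 7
(8, 7, 15) → min 7
(7, 15, 20) → min 7
(15, 20, 16) → min 15  ≥ 15 ✓
(20, 16, 12) → min 12
(16, 12, 3) → min 3
(12, 3, 18) → min 3
(3, 18, 1) → min 1
(18, 1, 17) → min 1
(1, 17, 12) → min 1
(17, 12, 5) → min 5
1 window satisfy the condition.

1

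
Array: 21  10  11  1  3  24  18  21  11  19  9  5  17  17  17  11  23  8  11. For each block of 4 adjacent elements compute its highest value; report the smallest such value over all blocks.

11

Each size-4 window and its max:
(21, 10, 11, 1) → max 21
(10, 11, 1, 3) → max 11
(11, 1, 3, 24) → max 24
(1, 3, 24, 18) → max 24
(3, 24, 18, 21) → max 24
(24, 18, 21, 11) → max 24
(18, 21, 11, 19) → max 21
(21, 11, 19, 9) → max 21
(11, 19, 9, 5) → max 19
(19, 9, 5, 17) → max 19
(9, 5, 17, 17) → max 17
(5, 17, 17, 17) → max 17
(17, 17, 17, 11) → max 17
(17, 17, 11, 23) → max 23
(17, 11, 23, 8) → max 23
(11, 23, 8, 11) → max 23
Smallest of these is 11.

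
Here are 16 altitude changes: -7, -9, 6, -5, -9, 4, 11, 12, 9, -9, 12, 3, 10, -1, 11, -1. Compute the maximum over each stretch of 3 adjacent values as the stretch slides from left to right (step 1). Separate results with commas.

6, 6, 6, 4, 11, 12, 12, 12, 12, 12, 12, 10, 11, 11

[-7, -9, 6] → max 6
[-9, 6, -5] → max 6
[6, -5, -9] → max 6
[-5, -9, 4] → max 4
[-9, 4, 11] → max 11
[4, 11, 12] → max 12
[11, 12, 9] → max 12
[12, 9, -9] → max 12
[9, -9, 12] → max 12
[-9, 12, 3] → max 12
[12, 3, 10] → max 12
[3, 10, -1] → max 10
[10, -1, 11] → max 11
[-1, 11, -1] → max 11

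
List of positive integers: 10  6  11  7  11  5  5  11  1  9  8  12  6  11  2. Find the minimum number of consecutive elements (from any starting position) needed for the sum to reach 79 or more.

add 10: running sum 10 < 79
add 6: running sum 16 < 79
add 11: running sum 27 < 79
add 7: running sum 34 < 79
add 11: running sum 45 < 79
add 5: running sum 50 < 79
add 5: running sum 55 < 79
add 11: running sum 66 < 79
add 1: running sum 67 < 79
add 9: running sum 76 < 79
end 10: [10, 6, 11, 7, 11, 5, 5, 11, 1, 9, 8] sum 84, len 11
end 11: [11, 7, 11, 5, 5, 11, 1, 9, 8, 12] sum 80, len 10
end 12: [11, 7, 11, 5, 5, 11, 1, 9, 8, 12, 6] sum 86, len 11
end 13: [11, 5, 5, 11, 1, 9, 8, 12, 6, 11] sum 79, len 10
end 14: [11, 5, 5, 11, 1, 9, 8, 12, 6, 11, 2] sum 81, len 11
Shortest qualifying length: 10.

10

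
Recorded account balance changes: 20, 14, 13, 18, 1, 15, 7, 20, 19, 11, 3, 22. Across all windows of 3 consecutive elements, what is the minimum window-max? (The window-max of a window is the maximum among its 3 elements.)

Each size-3 window and its max:
20 14 13 → max 20
14 13 18 → max 18
13 18 1 → max 18
18 1 15 → max 18
1 15 7 → max 15
15 7 20 → max 20
7 20 19 → max 20
20 19 11 → max 20
19 11 3 → max 19
11 3 22 → max 22
Minimum of these is 15.

15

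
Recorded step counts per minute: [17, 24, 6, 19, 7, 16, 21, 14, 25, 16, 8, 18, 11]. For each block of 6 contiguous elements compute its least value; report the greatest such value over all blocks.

8

[17, 24, 6, 19, 7, 16] → min 6
[24, 6, 19, 7, 16, 21] → min 6
[6, 19, 7, 16, 21, 14] → min 6
[19, 7, 16, 21, 14, 25] → min 7
[7, 16, 21, 14, 25, 16] → min 7
[16, 21, 14, 25, 16, 8] → min 8
[21, 14, 25, 16, 8, 18] → min 8
[14, 25, 16, 8, 18, 11] → min 8
Greatest of these is 8.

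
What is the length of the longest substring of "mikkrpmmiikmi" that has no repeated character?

4

add m: [m] len 1
add i: [m, i] len 2
add k: [m, i, k] len 3
add k (repeat k, move left end past it): [k] len 1
add r: [k, r] len 2
add p: [k, r, p] len 3
add m: [k, r, p, m] len 4
add m (repeat m, move left end past it): [m] len 1
add i: [m, i] len 2
add i (repeat i, move left end past it): [i] len 1
add k: [i, k] len 2
add m: [i, k, m] len 3
add i (repeat i, move left end past it): [k, m, i] len 3
Longest all-distinct length: 4.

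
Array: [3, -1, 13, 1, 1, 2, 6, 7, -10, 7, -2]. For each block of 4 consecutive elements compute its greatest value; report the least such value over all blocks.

[3, -1, 13, 1] → max 13
[-1, 13, 1, 1] → max 13
[13, 1, 1, 2] → max 13
[1, 1, 2, 6] → max 6
[1, 2, 6, 7] → max 7
[2, 6, 7, -10] → max 7
[6, 7, -10, 7] → max 7
[7, -10, 7, -2] → max 7
Least of these is 6.

6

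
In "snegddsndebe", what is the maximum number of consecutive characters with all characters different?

[s] len 1
[s, n] len 2
[s, n, e] len 3
[s, n, e, g] len 4
[s, n, e, g, d] len 5
[d] len 1
[d, s] len 2
[d, s, n] len 3
[s, n, d] len 3
[s, n, d, e] len 4
[s, n, d, e, b] len 5
[b, e] len 2
Longest all-distinct length: 5.

5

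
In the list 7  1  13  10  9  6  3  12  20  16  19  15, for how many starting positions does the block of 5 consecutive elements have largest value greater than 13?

4

[7, 1, 13, 10, 9] → max 13
[1, 13, 10, 9, 6] → max 13
[13, 10, 9, 6, 3] → max 13
[10, 9, 6, 3, 12] → max 12
[9, 6, 3, 12, 20] → max 20  > 13 ✓
[6, 3, 12, 20, 16] → max 20  > 13 ✓
[3, 12, 20, 16, 19] → max 20  > 13 ✓
[12, 20, 16, 19, 15] → max 20  > 13 ✓
4 windows satisfy the condition.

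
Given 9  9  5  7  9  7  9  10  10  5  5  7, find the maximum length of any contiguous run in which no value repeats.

3

[9] len 1
[9] len 1
[9, 5] len 2
[9, 5, 7] len 3
[5, 7, 9] len 3
[9, 7] len 2
[7, 9] len 2
[7, 9, 10] len 3
[10] len 1
[10, 5] len 2
[5] len 1
[5, 7] len 2
Longest all-distinct length: 3.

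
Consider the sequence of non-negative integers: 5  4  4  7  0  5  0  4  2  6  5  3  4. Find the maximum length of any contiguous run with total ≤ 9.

[5] sum 5 len 1
[5, 4] sum 9 len 2
[4, 4] sum 8 len 2
[7] sum 7 len 1
[7, 0] sum 7 len 2
[0, 5] sum 5 len 2
[0, 5, 0] sum 5 len 3
[0, 5, 0, 4] sum 9 len 4
[0, 4, 2] sum 6 len 3
[2, 6] sum 8 len 2
[5] sum 5 len 1
[5, 3] sum 8 len 2
[3, 4] sum 7 len 2
Longest length seen: 4.

4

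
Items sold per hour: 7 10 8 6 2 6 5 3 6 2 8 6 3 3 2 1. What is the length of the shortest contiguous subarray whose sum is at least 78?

16

add 7: running sum 7 < 78
add 10: running sum 17 < 78
add 8: running sum 25 < 78
add 6: running sum 31 < 78
add 2: running sum 33 < 78
add 6: running sum 39 < 78
add 5: running sum 44 < 78
add 3: running sum 47 < 78
add 6: running sum 53 < 78
add 2: running sum 55 < 78
add 8: running sum 63 < 78
add 6: running sum 69 < 78
add 3: running sum 72 < 78
add 3: running sum 75 < 78
add 2: running sum 77 < 78
end 15: [7, 10, 8, 6, 2, 6, 5, 3, 6, 2, 8, 6, 3, 3, 2, 1] sum 78, len 16
Shortest qualifying length: 16.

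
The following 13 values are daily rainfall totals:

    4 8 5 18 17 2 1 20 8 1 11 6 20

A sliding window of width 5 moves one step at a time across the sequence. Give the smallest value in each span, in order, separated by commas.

4, 2, 1, 1, 1, 1, 1, 1, 1

(4, 8, 5, 18, 17) → min 4
(8, 5, 18, 17, 2) → min 2
(5, 18, 17, 2, 1) → min 1
(18, 17, 2, 1, 20) → min 1
(17, 2, 1, 20, 8) → min 1
(2, 1, 20, 8, 1) → min 1
(1, 20, 8, 1, 11) → min 1
(20, 8, 1, 11, 6) → min 1
(8, 1, 11, 6, 20) → min 1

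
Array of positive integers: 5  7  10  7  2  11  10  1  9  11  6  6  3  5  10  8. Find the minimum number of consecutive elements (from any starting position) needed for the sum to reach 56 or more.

8

add 5: running sum 5 < 56
add 7: running sum 12 < 56
add 10: running sum 22 < 56
add 7: running sum 29 < 56
add 2: running sum 31 < 56
add 11: running sum 42 < 56
add 10: running sum 52 < 56
add 1: running sum 53 < 56
end 8: [7, 10, 7, 2, 11, 10, 1, 9] sum 57, len 8
end 9: [10, 7, 2, 11, 10, 1, 9, 11] sum 61, len 8
end 10: [7, 2, 11, 10, 1, 9, 11, 6] sum 57, len 8
end 11: [2, 11, 10, 1, 9, 11, 6, 6] sum 56, len 8
end 12: [11, 10, 1, 9, 11, 6, 6, 3] sum 57, len 8
end 13: [11, 10, 1, 9, 11, 6, 6, 3, 5] sum 62, len 9
end 14: [10, 1, 9, 11, 6, 6, 3, 5, 10] sum 61, len 9
end 15: [9, 11, 6, 6, 3, 5, 10, 8] sum 58, len 8
Shortest qualifying length: 8.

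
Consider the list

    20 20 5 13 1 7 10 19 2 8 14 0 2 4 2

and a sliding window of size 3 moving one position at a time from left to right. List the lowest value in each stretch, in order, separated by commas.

5, 5, 1, 1, 1, 7, 2, 2, 2, 0, 0, 0, 2

[20, 20, 5] → min 5
[20, 5, 13] → min 5
[5, 13, 1] → min 1
[13, 1, 7] → min 1
[1, 7, 10] → min 1
[7, 10, 19] → min 7
[10, 19, 2] → min 2
[19, 2, 8] → min 2
[2, 8, 14] → min 2
[8, 14, 0] → min 0
[14, 0, 2] → min 0
[0, 2, 4] → min 0
[2, 4, 2] → min 2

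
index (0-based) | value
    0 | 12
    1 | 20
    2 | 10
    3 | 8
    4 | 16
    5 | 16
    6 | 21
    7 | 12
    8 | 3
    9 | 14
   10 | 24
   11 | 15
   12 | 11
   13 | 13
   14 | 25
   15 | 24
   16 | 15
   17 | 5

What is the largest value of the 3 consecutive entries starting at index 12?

25

Elements at indices 12..14: 11, 13, 25
max(11, 13, 25) = 25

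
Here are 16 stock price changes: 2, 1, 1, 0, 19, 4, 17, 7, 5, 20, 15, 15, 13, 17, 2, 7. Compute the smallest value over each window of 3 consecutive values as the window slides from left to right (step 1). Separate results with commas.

2 1 1 → min 1
1 1 0 → min 0
1 0 19 → min 0
0 19 4 → min 0
19 4 17 → min 4
4 17 7 → min 4
17 7 5 → min 5
7 5 20 → min 5
5 20 15 → min 5
20 15 15 → min 15
15 15 13 → min 13
15 13 17 → min 13
13 17 2 → min 2
17 2 7 → min 2

1, 0, 0, 0, 4, 4, 5, 5, 5, 15, 13, 13, 2, 2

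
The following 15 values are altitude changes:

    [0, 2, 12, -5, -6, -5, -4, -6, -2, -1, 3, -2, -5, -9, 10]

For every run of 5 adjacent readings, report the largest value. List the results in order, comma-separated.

(0, 2, 12, -5, -6) → max 12
(2, 12, -5, -6, -5) → max 12
(12, -5, -6, -5, -4) → max 12
(-5, -6, -5, -4, -6) → max -4
(-6, -5, -4, -6, -2) → max -2
(-5, -4, -6, -2, -1) → max -1
(-4, -6, -2, -1, 3) → max 3
(-6, -2, -1, 3, -2) → max 3
(-2, -1, 3, -2, -5) → max 3
(-1, 3, -2, -5, -9) → max 3
(3, -2, -5, -9, 10) → max 10

12, 12, 12, -4, -2, -1, 3, 3, 3, 3, 10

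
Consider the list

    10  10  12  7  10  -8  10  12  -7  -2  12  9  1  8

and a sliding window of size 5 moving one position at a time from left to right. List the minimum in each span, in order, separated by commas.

Sliding a size-5 window across the 14 values:
10 10 12 7 10 → min 7
10 12 7 10 -8 → min -8
12 7 10 -8 10 → min -8
7 10 -8 10 12 → min -8
10 -8 10 12 -7 → min -8
-8 10 12 -7 -2 → min -8
10 12 -7 -2 12 → min -7
12 -7 -2 12 9 → min -7
-7 -2 12 9 1 → min -7
-2 12 9 1 8 → min -2

7, -8, -8, -8, -8, -8, -7, -7, -7, -2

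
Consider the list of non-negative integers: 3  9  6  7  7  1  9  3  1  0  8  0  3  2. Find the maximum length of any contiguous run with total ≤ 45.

[3] sum 3 len 1
[3, 9] sum 12 len 2
[3, 9, 6] sum 18 len 3
[3, 9, 6, 7] sum 25 len 4
[3, 9, 6, 7, 7] sum 32 len 5
[3, 9, 6, 7, 7, 1] sum 33 len 6
[3, 9, 6, 7, 7, 1, 9] sum 42 len 7
[3, 9, 6, 7, 7, 1, 9, 3] sum 45 len 8
[9, 6, 7, 7, 1, 9, 3, 1] sum 43 len 8
[9, 6, 7, 7, 1, 9, 3, 1, 0] sum 43 len 9
[6, 7, 7, 1, 9, 3, 1, 0, 8] sum 42 len 9
[6, 7, 7, 1, 9, 3, 1, 0, 8, 0] sum 42 len 10
[6, 7, 7, 1, 9, 3, 1, 0, 8, 0, 3] sum 45 len 11
[7, 7, 1, 9, 3, 1, 0, 8, 0, 3, 2] sum 41 len 11
Longest length seen: 11.

11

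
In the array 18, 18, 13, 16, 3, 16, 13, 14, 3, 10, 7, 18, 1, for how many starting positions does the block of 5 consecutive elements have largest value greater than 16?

18 18 13 16 3 → max 18  > 16 ✓
18 13 16 3 16 → max 18  > 16 ✓
13 16 3 16 13 → max 16
16 3 16 13 14 → max 16
3 16 13 14 3 → max 16
16 13 14 3 10 → max 16
13 14 3 10 7 → max 14
14 3 10 7 18 → max 18  > 16 ✓
3 10 7 18 1 → max 18  > 16 ✓
4 windows satisfy the condition.

4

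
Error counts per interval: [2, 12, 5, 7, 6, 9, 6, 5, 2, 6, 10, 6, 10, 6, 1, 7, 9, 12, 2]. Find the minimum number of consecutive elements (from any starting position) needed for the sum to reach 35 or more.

5

add 2: running sum 2 < 35
add 12: running sum 14 < 35
add 5: running sum 19 < 35
add 7: running sum 26 < 35
add 6: running sum 32 < 35
add 9: shortest ending here [12, 5, 7, 6, 9] sum 39, len 5
add 6: shortest ending here [12, 5, 7, 6, 9, 6] sum 45, len 6
add 5: shortest ending here [5, 7, 6, 9, 6, 5] sum 38, len 6
add 2: shortest ending here [7, 6, 9, 6, 5, 2] sum 35, len 6
add 6: shortest ending here [7, 6, 9, 6, 5, 2, 6] sum 41, len 7
add 10: shortest ending here [9, 6, 5, 2, 6, 10] sum 38, len 6
add 6: shortest ending here [6, 5, 2, 6, 10, 6] sum 35, len 6
add 10: shortest ending here [5, 2, 6, 10, 6, 10] sum 39, len 6
add 6: shortest ending here [6, 10, 6, 10, 6] sum 38, len 5
add 1: shortest ending here [6, 10, 6, 10, 6, 1] sum 39, len 6
add 7: shortest ending here [10, 6, 10, 6, 1, 7] sum 40, len 6
add 9: shortest ending here [6, 10, 6, 1, 7, 9] sum 39, len 6
add 12: shortest ending here [6, 1, 7, 9, 12] sum 35, len 5
add 2: shortest ending here [6, 1, 7, 9, 12, 2] sum 37, len 6
Shortest qualifying length: 5.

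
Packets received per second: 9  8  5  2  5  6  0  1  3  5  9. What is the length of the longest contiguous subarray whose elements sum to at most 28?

8

add 9: [9] sum 9, len 1
add 8: [9, 8] sum 17, len 2
add 5: [9, 8, 5] sum 22, len 3
add 2: [9, 8, 5, 2] sum 24, len 4
add 5: [8, 5, 2, 5] sum 20, len 4
add 6: [8, 5, 2, 5, 6] sum 26, len 5
add 0: [8, 5, 2, 5, 6, 0] sum 26, len 6
add 1: [8, 5, 2, 5, 6, 0, 1] sum 27, len 7
add 3: [5, 2, 5, 6, 0, 1, 3] sum 22, len 7
add 5: [5, 2, 5, 6, 0, 1, 3, 5] sum 27, len 8
add 9: [6, 0, 1, 3, 5, 9] sum 24, len 6
Longest length seen: 8.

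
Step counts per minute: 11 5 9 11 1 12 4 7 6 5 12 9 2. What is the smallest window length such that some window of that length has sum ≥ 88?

12

add 11: running sum 11 < 88
add 5: running sum 16 < 88
add 9: running sum 25 < 88
add 11: running sum 36 < 88
add 1: running sum 37 < 88
add 12: running sum 49 < 88
add 4: running sum 53 < 88
add 7: running sum 60 < 88
add 6: running sum 66 < 88
add 5: running sum 71 < 88
add 12: running sum 83 < 88
end 11: [11, 5, 9, 11, 1, 12, 4, 7, 6, 5, 12, 9] sum 92, len 12
end 12: [11, 5, 9, 11, 1, 12, 4, 7, 6, 5, 12, 9, 2] sum 94, len 13
Shortest qualifying length: 12.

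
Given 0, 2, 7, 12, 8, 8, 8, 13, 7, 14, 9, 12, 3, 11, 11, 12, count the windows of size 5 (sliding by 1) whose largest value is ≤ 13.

7

0 2 7 12 8 → max 12  ≤ 13 ✓
2 7 12 8 8 → max 12  ≤ 13 ✓
7 12 8 8 8 → max 12  ≤ 13 ✓
12 8 8 8 13 → max 13  ≤ 13 ✓
8 8 8 13 7 → max 13  ≤ 13 ✓
8 8 13 7 14 → max 14
8 13 7 14 9 → max 14
13 7 14 9 12 → max 14
7 14 9 12 3 → max 14
14 9 12 3 11 → max 14
9 12 3 11 11 → max 12  ≤ 13 ✓
12 3 11 11 12 → max 12  ≤ 13 ✓
7 windows satisfy the condition.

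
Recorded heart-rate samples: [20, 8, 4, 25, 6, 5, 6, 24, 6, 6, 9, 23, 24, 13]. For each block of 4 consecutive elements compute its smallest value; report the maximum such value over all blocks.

20 8 4 25 → min 4
8 4 25 6 → min 4
4 25 6 5 → min 4
25 6 5 6 → min 5
6 5 6 24 → min 5
5 6 24 6 → min 5
6 24 6 6 → min 6
24 6 6 9 → min 6
6 6 9 23 → min 6
6 9 23 24 → min 6
9 23 24 13 → min 9
Maximum of these is 9.

9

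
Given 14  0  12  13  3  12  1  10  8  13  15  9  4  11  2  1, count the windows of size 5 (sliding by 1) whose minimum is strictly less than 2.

8

(14, 0, 12, 13, 3) → min 0  < 2 ✓
(0, 12, 13, 3, 12) → min 0  < 2 ✓
(12, 13, 3, 12, 1) → min 1  < 2 ✓
(13, 3, 12, 1, 10) → min 1  < 2 ✓
(3, 12, 1, 10, 8) → min 1  < 2 ✓
(12, 1, 10, 8, 13) → min 1  < 2 ✓
(1, 10, 8, 13, 15) → min 1  < 2 ✓
(10, 8, 13, 15, 9) → min 8
(8, 13, 15, 9, 4) → min 4
(13, 15, 9, 4, 11) → min 4
(15, 9, 4, 11, 2) → min 2
(9, 4, 11, 2, 1) → min 1  < 2 ✓
8 windows satisfy the condition.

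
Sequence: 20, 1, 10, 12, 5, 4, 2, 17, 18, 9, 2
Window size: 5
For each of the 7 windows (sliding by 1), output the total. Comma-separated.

Sliding a size-5 window across the 11 values:
(20, 1, 10, 12, 5) → sum 48
(1, 10, 12, 5, 4) → sum 32
(10, 12, 5, 4, 2) → sum 33
(12, 5, 4, 2, 17) → sum 40
(5, 4, 2, 17, 18) → sum 46
(4, 2, 17, 18, 9) → sum 50
(2, 17, 18, 9, 2) → sum 48

48, 32, 33, 40, 46, 50, 48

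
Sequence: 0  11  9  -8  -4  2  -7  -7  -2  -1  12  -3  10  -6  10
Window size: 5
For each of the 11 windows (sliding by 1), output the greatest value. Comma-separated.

11, 11, 9, 2, 2, 2, 12, 12, 12, 12, 12

[0, 11, 9, -8, -4] → max 11
[11, 9, -8, -4, 2] → max 11
[9, -8, -4, 2, -7] → max 9
[-8, -4, 2, -7, -7] → max 2
[-4, 2, -7, -7, -2] → max 2
[2, -7, -7, -2, -1] → max 2
[-7, -7, -2, -1, 12] → max 12
[-7, -2, -1, 12, -3] → max 12
[-2, -1, 12, -3, 10] → max 12
[-1, 12, -3, 10, -6] → max 12
[12, -3, 10, -6, 10] → max 12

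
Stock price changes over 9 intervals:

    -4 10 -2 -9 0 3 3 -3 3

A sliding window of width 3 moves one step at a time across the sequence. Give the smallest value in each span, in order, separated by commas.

-4, -9, -9, -9, 0, -3, -3

Sliding a size-3 window across the 9 values:
[-4, 10, -2] → min -4
[10, -2, -9] → min -9
[-2, -9, 0] → min -9
[-9, 0, 3] → min -9
[0, 3, 3] → min 0
[3, 3, -3] → min -3
[3, -3, 3] → min -3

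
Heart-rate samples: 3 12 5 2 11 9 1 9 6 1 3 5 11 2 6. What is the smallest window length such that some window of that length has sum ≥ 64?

11

Extend right; whenever the sum reaches 64, record the length and shrink from the left:
add 3: running sum 3 < 64
add 12: running sum 15 < 64
add 5: running sum 20 < 64
add 2: running sum 22 < 64
add 11: running sum 33 < 64
add 9: running sum 42 < 64
add 1: running sum 43 < 64
add 9: running sum 52 < 64
add 6: running sum 58 < 64
add 1: running sum 59 < 64
add 3: running sum 62 < 64
add 5: shortest ending here [12, 5, 2, 11, 9, 1, 9, 6, 1, 3, 5] sum 64, len 11
add 11: shortest ending here [12, 5, 2, 11, 9, 1, 9, 6, 1, 3, 5, 11] sum 75, len 12
add 2: shortest ending here [5, 2, 11, 9, 1, 9, 6, 1, 3, 5, 11, 2] sum 65, len 12
add 6: shortest ending here [11, 9, 1, 9, 6, 1, 3, 5, 11, 2, 6] sum 64, len 11
Shortest qualifying length: 11.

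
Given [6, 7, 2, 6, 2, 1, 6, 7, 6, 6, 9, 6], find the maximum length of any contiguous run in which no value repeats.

[6] len 1
[6, 7] len 2
[6, 7, 2] len 3
[7, 2, 6] len 3
[6, 2] len 2
[6, 2, 1] len 3
[2, 1, 6] len 3
[2, 1, 6, 7] len 4
[7, 6] len 2
[6] len 1
[6, 9] len 2
[9, 6] len 2
Longest all-distinct length: 4.

4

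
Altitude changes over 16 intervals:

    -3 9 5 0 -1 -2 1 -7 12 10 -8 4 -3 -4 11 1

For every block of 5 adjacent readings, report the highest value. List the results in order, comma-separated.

9, 9, 5, 1, 12, 12, 12, 12, 12, 10, 11, 11

Sliding a size-5 window across the 16 values:
-3 9 5 0 -1 → max 9
9 5 0 -1 -2 → max 9
5 0 -1 -2 1 → max 5
0 -1 -2 1 -7 → max 1
-1 -2 1 -7 12 → max 12
-2 1 -7 12 10 → max 12
1 -7 12 10 -8 → max 12
-7 12 10 -8 4 → max 12
12 10 -8 4 -3 → max 12
10 -8 4 -3 -4 → max 10
-8 4 -3 -4 11 → max 11
4 -3 -4 11 1 → max 11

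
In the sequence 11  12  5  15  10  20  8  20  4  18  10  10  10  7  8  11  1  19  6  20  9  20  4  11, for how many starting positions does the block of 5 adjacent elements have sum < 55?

11 12 5 15 10 → sum 53  < 55 ✓
12 5 15 10 20 → sum 62
5 15 10 20 8 → sum 58
15 10 20 8 20 → sum 73
10 20 8 20 4 → sum 62
20 8 20 4 18 → sum 70
8 20 4 18 10 → sum 60
20 4 18 10 10 → sum 62
4 18 10 10 10 → sum 52  < 55 ✓
18 10 10 10 7 → sum 55
10 10 10 7 8 → sum 45  < 55 ✓
10 10 7 8 11 → sum 46  < 55 ✓
10 7 8 11 1 → sum 37  < 55 ✓
7 8 11 1 19 → sum 46  < 55 ✓
8 11 1 19 6 → sum 45  < 55 ✓
11 1 19 6 20 → sum 57
1 19 6 20 9 → sum 55
19 6 20 9 20 → sum 74
6 20 9 20 4 → sum 59
20 9 20 4 11 → sum 64
7 windows satisfy the condition.

7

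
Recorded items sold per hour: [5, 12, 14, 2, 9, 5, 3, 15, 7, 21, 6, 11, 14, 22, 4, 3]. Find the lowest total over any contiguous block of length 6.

41

Each size-6 window and its sum:
(5, 12, 14, 2, 9, 5) → sum 47
(12, 14, 2, 9, 5, 3) → sum 45
(14, 2, 9, 5, 3, 15) → sum 48
(2, 9, 5, 3, 15, 7) → sum 41
(9, 5, 3, 15, 7, 21) → sum 60
(5, 3, 15, 7, 21, 6) → sum 57
(3, 15, 7, 21, 6, 11) → sum 63
(15, 7, 21, 6, 11, 14) → sum 74
(7, 21, 6, 11, 14, 22) → sum 81
(21, 6, 11, 14, 22, 4) → sum 78
(6, 11, 14, 22, 4, 3) → sum 60
Lowest of these is 41.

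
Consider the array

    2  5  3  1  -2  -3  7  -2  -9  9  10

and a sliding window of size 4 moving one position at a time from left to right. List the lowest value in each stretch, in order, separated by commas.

1, -2, -3, -3, -3, -9, -9, -9

[2, 5, 3, 1] → min 1
[5, 3, 1, -2] → min -2
[3, 1, -2, -3] → min -3
[1, -2, -3, 7] → min -3
[-2, -3, 7, -2] → min -3
[-3, 7, -2, -9] → min -9
[7, -2, -9, 9] → min -9
[-2, -9, 9, 10] → min -9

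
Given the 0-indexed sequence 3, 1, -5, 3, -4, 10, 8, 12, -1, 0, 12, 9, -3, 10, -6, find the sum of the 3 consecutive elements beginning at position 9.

Elements at indices 9..11: 0, 12, 9
sum(0, 12, 9) = 21

21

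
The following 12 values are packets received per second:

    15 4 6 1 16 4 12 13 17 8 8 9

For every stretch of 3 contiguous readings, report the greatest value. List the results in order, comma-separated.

[15, 4, 6] → max 15
[4, 6, 1] → max 6
[6, 1, 16] → max 16
[1, 16, 4] → max 16
[16, 4, 12] → max 16
[4, 12, 13] → max 13
[12, 13, 17] → max 17
[13, 17, 8] → max 17
[17, 8, 8] → max 17
[8, 8, 9] → max 9

15, 6, 16, 16, 16, 13, 17, 17, 17, 9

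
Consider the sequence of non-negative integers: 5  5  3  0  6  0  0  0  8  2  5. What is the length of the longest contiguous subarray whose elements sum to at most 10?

6

Extend to the right; shrink from the left whenever the sum exceeds 10:
add 5: [5] sum 5, len 1
add 5: [5, 5] sum 10, len 2
add 3: [5, 3] sum 8, len 2
add 0: [5, 3, 0] sum 8, len 3
add 6: [3, 0, 6] sum 9, len 3
add 0: [3, 0, 6, 0] sum 9, len 4
add 0: [3, 0, 6, 0, 0] sum 9, len 5
add 0: [3, 0, 6, 0, 0, 0] sum 9, len 6
add 8: [0, 0, 0, 8] sum 8, len 4
add 2: [0, 0, 0, 8, 2] sum 10, len 5
add 5: [2, 5] sum 7, len 2
Longest length seen: 6.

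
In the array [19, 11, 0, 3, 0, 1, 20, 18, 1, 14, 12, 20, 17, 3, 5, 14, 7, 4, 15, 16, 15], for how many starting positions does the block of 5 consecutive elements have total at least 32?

15

(19, 11, 0, 3, 0) → sum 33  ≥ 32 ✓
(11, 0, 3, 0, 1) → sum 15
(0, 3, 0, 1, 20) → sum 24
(3, 0, 1, 20, 18) → sum 42  ≥ 32 ✓
(0, 1, 20, 18, 1) → sum 40  ≥ 32 ✓
(1, 20, 18, 1, 14) → sum 54  ≥ 32 ✓
(20, 18, 1, 14, 12) → sum 65  ≥ 32 ✓
(18, 1, 14, 12, 20) → sum 65  ≥ 32 ✓
(1, 14, 12, 20, 17) → sum 64  ≥ 32 ✓
(14, 12, 20, 17, 3) → sum 66  ≥ 32 ✓
(12, 20, 17, 3, 5) → sum 57  ≥ 32 ✓
(20, 17, 3, 5, 14) → sum 59  ≥ 32 ✓
(17, 3, 5, 14, 7) → sum 46  ≥ 32 ✓
(3, 5, 14, 7, 4) → sum 33  ≥ 32 ✓
(5, 14, 7, 4, 15) → sum 45  ≥ 32 ✓
(14, 7, 4, 15, 16) → sum 56  ≥ 32 ✓
(7, 4, 15, 16, 15) → sum 57  ≥ 32 ✓
15 windows satisfy the condition.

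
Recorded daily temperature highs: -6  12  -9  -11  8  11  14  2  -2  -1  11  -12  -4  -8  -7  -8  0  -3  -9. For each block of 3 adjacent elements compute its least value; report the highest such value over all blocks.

8

[-6, 12, -9] → min -9
[12, -9, -11] → min -11
[-9, -11, 8] → min -11
[-11, 8, 11] → min -11
[8, 11, 14] → min 8
[11, 14, 2] → min 2
[14, 2, -2] → min -2
[2, -2, -1] → min -2
[-2, -1, 11] → min -2
[-1, 11, -12] → min -12
[11, -12, -4] → min -12
[-12, -4, -8] → min -12
[-4, -8, -7] → min -8
[-8, -7, -8] → min -8
[-7, -8, 0] → min -8
[-8, 0, -3] → min -8
[0, -3, -9] → min -9
Highest of these is 8.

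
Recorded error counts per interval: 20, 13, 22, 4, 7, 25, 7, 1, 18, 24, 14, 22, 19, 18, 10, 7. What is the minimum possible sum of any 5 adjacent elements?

44

[20, 13, 22, 4, 7] → sum 66
[13, 22, 4, 7, 25] → sum 71
[22, 4, 7, 25, 7] → sum 65
[4, 7, 25, 7, 1] → sum 44
[7, 25, 7, 1, 18] → sum 58
[25, 7, 1, 18, 24] → sum 75
[7, 1, 18, 24, 14] → sum 64
[1, 18, 24, 14, 22] → sum 79
[18, 24, 14, 22, 19] → sum 97
[24, 14, 22, 19, 18] → sum 97
[14, 22, 19, 18, 10] → sum 83
[22, 19, 18, 10, 7] → sum 76
Minimum of these is 44.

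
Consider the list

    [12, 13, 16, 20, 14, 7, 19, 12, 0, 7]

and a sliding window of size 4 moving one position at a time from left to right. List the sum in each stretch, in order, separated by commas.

[12, 13, 16, 20] → sum 61
[13, 16, 20, 14] → sum 63
[16, 20, 14, 7] → sum 57
[20, 14, 7, 19] → sum 60
[14, 7, 19, 12] → sum 52
[7, 19, 12, 0] → sum 38
[19, 12, 0, 7] → sum 38

61, 63, 57, 60, 52, 38, 38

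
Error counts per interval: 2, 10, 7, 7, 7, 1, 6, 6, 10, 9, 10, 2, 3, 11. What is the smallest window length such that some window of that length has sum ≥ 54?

8

Extend right; whenever the sum reaches 54, record the length and shrink from the left:
add 2: running sum 2 < 54
add 10: running sum 12 < 54
add 7: running sum 19 < 54
add 7: running sum 26 < 54
add 7: running sum 33 < 54
add 1: running sum 34 < 54
add 6: running sum 40 < 54
add 6: running sum 46 < 54
add 10: shortest ending here [10, 7, 7, 7, 1, 6, 6, 10] sum 54, len 8
add 9: shortest ending here [10, 7, 7, 7, 1, 6, 6, 10, 9] sum 63, len 9
add 10: shortest ending here [7, 7, 1, 6, 6, 10, 9, 10] sum 56, len 8
add 2: shortest ending here [7, 7, 1, 6, 6, 10, 9, 10, 2] sum 58, len 9
add 3: shortest ending here [7, 1, 6, 6, 10, 9, 10, 2, 3] sum 54, len 9
add 11: shortest ending here [6, 6, 10, 9, 10, 2, 3, 11] sum 57, len 8
Shortest qualifying length: 8.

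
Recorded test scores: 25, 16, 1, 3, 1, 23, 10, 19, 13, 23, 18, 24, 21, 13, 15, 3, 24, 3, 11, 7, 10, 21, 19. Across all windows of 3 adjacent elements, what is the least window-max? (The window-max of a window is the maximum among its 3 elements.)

3

25 16 1 → max 25
16 1 3 → max 16
1 3 1 → max 3
3 1 23 → max 23
1 23 10 → max 23
23 10 19 → max 23
10 19 13 → max 19
19 13 23 → max 23
13 23 18 → max 23
23 18 24 → max 24
18 24 21 → max 24
24 21 13 → max 24
21 13 15 → max 21
13 15 3 → max 15
15 3 24 → max 24
3 24 3 → max 24
24 3 11 → max 24
3 11 7 → max 11
11 7 10 → max 11
7 10 21 → max 21
10 21 19 → max 21
Least of these is 3.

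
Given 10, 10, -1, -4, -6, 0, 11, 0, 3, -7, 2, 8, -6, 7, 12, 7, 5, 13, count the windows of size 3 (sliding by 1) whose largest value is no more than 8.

10 10 -1 → max 10
10 -1 -4 → max 10
-1 -4 -6 → max -1  ≤ 8 ✓
-4 -6 0 → max 0  ≤ 8 ✓
-6 0 11 → max 11
0 11 0 → max 11
11 0 3 → max 11
0 3 -7 → max 3  ≤ 8 ✓
3 -7 2 → max 3  ≤ 8 ✓
-7 2 8 → max 8  ≤ 8 ✓
2 8 -6 → max 8  ≤ 8 ✓
8 -6 7 → max 8  ≤ 8 ✓
-6 7 12 → max 12
7 12 7 → max 12
12 7 5 → max 12
7 5 13 → max 13
7 windows satisfy the condition.

7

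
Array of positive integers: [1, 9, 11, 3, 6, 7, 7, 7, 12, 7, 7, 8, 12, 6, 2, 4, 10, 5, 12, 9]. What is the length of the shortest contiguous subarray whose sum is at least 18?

2

add 1: running sum 1 < 18
add 9: running sum 10 < 18
end 2: [9, 11] sum 20, len 2
end 3: [9, 11, 3] sum 23, len 3
end 4: [11, 3, 6] sum 20, len 3
end 5: [11, 3, 6, 7] sum 27, len 4
end 6: [6, 7, 7] sum 20, len 3
end 7: [7, 7, 7] sum 21, len 3
end 8: [7, 12] sum 19, len 2
end 9: [12, 7] sum 19, len 2
end 10: [12, 7, 7] sum 26, len 3
end 11: [7, 7, 8] sum 22, len 3
end 12: [8, 12] sum 20, len 2
end 13: [12, 6] sum 18, len 2
end 14: [12, 6, 2] sum 20, len 3
end 15: [12, 6, 2, 4] sum 24, len 4
end 16: [6, 2, 4, 10] sum 22, len 4
end 17: [4, 10, 5] sum 19, len 3
end 18: [10, 5, 12] sum 27, len 3
end 19: [12, 9] sum 21, len 2
Shortest qualifying length: 2.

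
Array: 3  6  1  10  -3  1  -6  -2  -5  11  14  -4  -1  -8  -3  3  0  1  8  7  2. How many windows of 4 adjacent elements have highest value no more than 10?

13

(3, 6, 1, 10) → max 10  ≤ 10 ✓
(6, 1, 10, -3) → max 10  ≤ 10 ✓
(1, 10, -3, 1) → max 10  ≤ 10 ✓
(10, -3, 1, -6) → max 10  ≤ 10 ✓
(-3, 1, -6, -2) → max 1  ≤ 10 ✓
(1, -6, -2, -5) → max 1  ≤ 10 ✓
(-6, -2, -5, 11) → max 11
(-2, -5, 11, 14) → max 14
(-5, 11, 14, -4) → max 14
(11, 14, -4, -1) → max 14
(14, -4, -1, -8) → max 14
(-4, -1, -8, -3) → max -1  ≤ 10 ✓
(-1, -8, -3, 3) → max 3  ≤ 10 ✓
(-8, -3, 3, 0) → max 3  ≤ 10 ✓
(-3, 3, 0, 1) → max 3  ≤ 10 ✓
(3, 0, 1, 8) → max 8  ≤ 10 ✓
(0, 1, 8, 7) → max 8  ≤ 10 ✓
(1, 8, 7, 2) → max 8  ≤ 10 ✓
13 windows satisfy the condition.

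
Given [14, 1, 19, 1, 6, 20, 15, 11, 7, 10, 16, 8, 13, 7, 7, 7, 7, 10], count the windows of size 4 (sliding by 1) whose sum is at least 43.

14 1 19 1 → sum 35
1 19 1 6 → sum 27
19 1 6 20 → sum 46  ≥ 43 ✓
1 6 20 15 → sum 42
6 20 15 11 → sum 52  ≥ 43 ✓
20 15 11 7 → sum 53  ≥ 43 ✓
15 11 7 10 → sum 43  ≥ 43 ✓
11 7 10 16 → sum 44  ≥ 43 ✓
7 10 16 8 → sum 41
10 16 8 13 → sum 47  ≥ 43 ✓
16 8 13 7 → sum 44  ≥ 43 ✓
8 13 7 7 → sum 35
13 7 7 7 → sum 34
7 7 7 7 → sum 28
7 7 7 10 → sum 31
7 windows satisfy the condition.

7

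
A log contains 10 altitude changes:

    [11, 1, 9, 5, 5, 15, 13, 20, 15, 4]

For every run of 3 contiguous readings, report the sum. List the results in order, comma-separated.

(11, 1, 9) → sum 21
(1, 9, 5) → sum 15
(9, 5, 5) → sum 19
(5, 5, 15) → sum 25
(5, 15, 13) → sum 33
(15, 13, 20) → sum 48
(13, 20, 15) → sum 48
(20, 15, 4) → sum 39

21, 15, 19, 25, 33, 48, 48, 39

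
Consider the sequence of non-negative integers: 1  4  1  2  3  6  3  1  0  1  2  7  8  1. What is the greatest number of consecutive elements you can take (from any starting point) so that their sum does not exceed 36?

add 1: [1] sum 1, len 1
add 4: [1, 4] sum 5, len 2
add 1: [1, 4, 1] sum 6, len 3
add 2: [1, 4, 1, 2] sum 8, len 4
add 3: [1, 4, 1, 2, 3] sum 11, len 5
add 6: [1, 4, 1, 2, 3, 6] sum 17, len 6
add 3: [1, 4, 1, 2, 3, 6, 3] sum 20, len 7
add 1: [1, 4, 1, 2, 3, 6, 3, 1] sum 21, len 8
add 0: [1, 4, 1, 2, 3, 6, 3, 1, 0] sum 21, len 9
add 1: [1, 4, 1, 2, 3, 6, 3, 1, 0, 1] sum 22, len 10
add 2: [1, 4, 1, 2, 3, 6, 3, 1, 0, 1, 2] sum 24, len 11
add 7: [1, 4, 1, 2, 3, 6, 3, 1, 0, 1, 2, 7] sum 31, len 12
add 8: [1, 2, 3, 6, 3, 1, 0, 1, 2, 7, 8] sum 34, len 11
add 1: [1, 2, 3, 6, 3, 1, 0, 1, 2, 7, 8, 1] sum 35, len 12
Longest length seen: 12.

12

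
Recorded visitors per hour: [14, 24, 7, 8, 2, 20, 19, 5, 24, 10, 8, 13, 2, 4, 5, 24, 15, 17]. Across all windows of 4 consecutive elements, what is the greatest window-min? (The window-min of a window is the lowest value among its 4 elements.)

8

[14, 24, 7, 8] → min 7
[24, 7, 8, 2] → min 2
[7, 8, 2, 20] → min 2
[8, 2, 20, 19] → min 2
[2, 20, 19, 5] → min 2
[20, 19, 5, 24] → min 5
[19, 5, 24, 10] → min 5
[5, 24, 10, 8] → min 5
[24, 10, 8, 13] → min 8
[10, 8, 13, 2] → min 2
[8, 13, 2, 4] → min 2
[13, 2, 4, 5] → min 2
[2, 4, 5, 24] → min 2
[4, 5, 24, 15] → min 4
[5, 24, 15, 17] → min 5
Greatest of these is 8.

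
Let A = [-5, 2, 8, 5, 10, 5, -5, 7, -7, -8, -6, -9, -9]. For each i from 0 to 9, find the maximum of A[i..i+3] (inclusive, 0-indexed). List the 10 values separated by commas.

8, 10, 10, 10, 10, 7, 7, 7, -6, -6

[-5, 2, 8, 5] → max 8
[2, 8, 5, 10] → max 10
[8, 5, 10, 5] → max 10
[5, 10, 5, -5] → max 10
[10, 5, -5, 7] → max 10
[5, -5, 7, -7] → max 7
[-5, 7, -7, -8] → max 7
[7, -7, -8, -6] → max 7
[-7, -8, -6, -9] → max -6
[-8, -6, -9, -9] → max -6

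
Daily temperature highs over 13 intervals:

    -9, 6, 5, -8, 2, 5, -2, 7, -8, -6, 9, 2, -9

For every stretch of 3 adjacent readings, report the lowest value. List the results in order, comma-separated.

[-9, 6, 5] → min -9
[6, 5, -8] → min -8
[5, -8, 2] → min -8
[-8, 2, 5] → min -8
[2, 5, -2] → min -2
[5, -2, 7] → min -2
[-2, 7, -8] → min -8
[7, -8, -6] → min -8
[-8, -6, 9] → min -8
[-6, 9, 2] → min -6
[9, 2, -9] → min -9

-9, -8, -8, -8, -2, -2, -8, -8, -8, -6, -9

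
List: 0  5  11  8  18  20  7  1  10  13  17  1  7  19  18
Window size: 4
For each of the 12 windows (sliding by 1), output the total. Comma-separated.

24, 42, 57, 53, 46, 38, 31, 41, 41, 38, 44, 45

Sliding a size-4 window across the 15 values:
0 5 11 8 → sum 24
5 11 8 18 → sum 42
11 8 18 20 → sum 57
8 18 20 7 → sum 53
18 20 7 1 → sum 46
20 7 1 10 → sum 38
7 1 10 13 → sum 31
1 10 13 17 → sum 41
10 13 17 1 → sum 41
13 17 1 7 → sum 38
17 1 7 19 → sum 44
1 7 19 18 → sum 45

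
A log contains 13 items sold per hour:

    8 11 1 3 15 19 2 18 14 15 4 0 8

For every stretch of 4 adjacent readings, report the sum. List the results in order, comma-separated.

(8, 11, 1, 3) → sum 23
(11, 1, 3, 15) → sum 30
(1, 3, 15, 19) → sum 38
(3, 15, 19, 2) → sum 39
(15, 19, 2, 18) → sum 54
(19, 2, 18, 14) → sum 53
(2, 18, 14, 15) → sum 49
(18, 14, 15, 4) → sum 51
(14, 15, 4, 0) → sum 33
(15, 4, 0, 8) → sum 27

23, 30, 38, 39, 54, 53, 49, 51, 33, 27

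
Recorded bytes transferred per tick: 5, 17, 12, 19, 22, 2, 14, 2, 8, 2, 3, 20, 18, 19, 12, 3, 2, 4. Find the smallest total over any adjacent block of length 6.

31

5 17 12 19 22 2 → sum 77
17 12 19 22 2 14 → sum 86
12 19 22 2 14 2 → sum 71
19 22 2 14 2 8 → sum 67
22 2 14 2 8 2 → sum 50
2 14 2 8 2 3 → sum 31
14 2 8 2 3 20 → sum 49
2 8 2 3 20 18 → sum 53
8 2 3 20 18 19 → sum 70
2 3 20 18 19 12 → sum 74
3 20 18 19 12 3 → sum 75
20 18 19 12 3 2 → sum 74
18 19 12 3 2 4 → sum 58
Smallest of these is 31.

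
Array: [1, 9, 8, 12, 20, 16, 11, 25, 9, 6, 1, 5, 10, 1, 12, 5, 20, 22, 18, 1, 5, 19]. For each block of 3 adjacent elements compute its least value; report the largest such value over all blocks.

18

1 9 8 → min 1
9 8 12 → min 8
8 12 20 → min 8
12 20 16 → min 12
20 16 11 → min 11
16 11 25 → min 11
11 25 9 → min 9
25 9 6 → min 6
9 6 1 → min 1
6 1 5 → min 1
1 5 10 → min 1
5 10 1 → min 1
10 1 12 → min 1
1 12 5 → min 1
12 5 20 → min 5
5 20 22 → min 5
20 22 18 → min 18
22 18 1 → min 1
18 1 5 → min 1
1 5 19 → min 1
Largest of these is 18.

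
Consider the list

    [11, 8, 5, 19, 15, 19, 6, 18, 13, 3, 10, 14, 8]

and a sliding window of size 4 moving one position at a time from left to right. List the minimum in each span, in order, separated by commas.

Sliding a size-4 window across the 13 values:
(11, 8, 5, 19) → min 5
(8, 5, 19, 15) → min 5
(5, 19, 15, 19) → min 5
(19, 15, 19, 6) → min 6
(15, 19, 6, 18) → min 6
(19, 6, 18, 13) → min 6
(6, 18, 13, 3) → min 3
(18, 13, 3, 10) → min 3
(13, 3, 10, 14) → min 3
(3, 10, 14, 8) → min 3

5, 5, 5, 6, 6, 6, 3, 3, 3, 3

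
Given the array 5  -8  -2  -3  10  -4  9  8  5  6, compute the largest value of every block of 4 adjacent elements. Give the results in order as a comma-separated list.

5, 10, 10, 10, 10, 9, 9

[5, -8, -2, -3] → max 5
[-8, -2, -3, 10] → max 10
[-2, -3, 10, -4] → max 10
[-3, 10, -4, 9] → max 10
[10, -4, 9, 8] → max 10
[-4, 9, 8, 5] → max 9
[9, 8, 5, 6] → max 9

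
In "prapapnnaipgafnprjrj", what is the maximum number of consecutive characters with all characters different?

add p: [p] len 1
add r: [p, r] len 2
add a: [p, r, a] len 3
add p (repeat p, move left end past it): [r, a, p] len 3
add a (repeat a, move left end past it): [p, a] len 2
add p (repeat p, move left end past it): [a, p] len 2
add n: [a, p, n] len 3
add n (repeat n, move left end past it): [n] len 1
add a: [n, a] len 2
add i: [n, a, i] len 3
add p: [n, a, i, p] len 4
add g: [n, a, i, p, g] len 5
add a (repeat a, move left end past it): [i, p, g, a] len 4
add f: [i, p, g, a, f] len 5
add n: [i, p, g, a, f, n] len 6
add p (repeat p, move left end past it): [g, a, f, n, p] len 5
add r: [g, a, f, n, p, r] len 6
add j: [g, a, f, n, p, r, j] len 7
add r (repeat r, move left end past it): [j, r] len 2
add j (repeat j, move left end past it): [r, j] len 2
Longest all-distinct length: 7.

7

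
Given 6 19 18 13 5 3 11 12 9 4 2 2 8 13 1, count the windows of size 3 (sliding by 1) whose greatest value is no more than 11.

4

6 19 18 → max 19
19 18 13 → max 19
18 13 5 → max 18
13 5 3 → max 13
5 3 11 → max 11  ≤ 11 ✓
3 11 12 → max 12
11 12 9 → max 12
12 9 4 → max 12
9 4 2 → max 9  ≤ 11 ✓
4 2 2 → max 4  ≤ 11 ✓
2 2 8 → max 8  ≤ 11 ✓
2 8 13 → max 13
8 13 1 → max 13
4 windows satisfy the condition.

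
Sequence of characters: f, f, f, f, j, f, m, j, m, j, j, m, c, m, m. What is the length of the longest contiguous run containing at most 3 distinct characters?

Extend right; when distinct count exceeds 3, shrink from the left:
[f] 1 distinct, len 1
[f, f] 1 distinct, len 2
[f, f, f] 1 distinct, len 3
[f, f, f, f] 1 distinct, len 4
[f, f, f, f, j] 2 distinct, len 5
[f, f, f, f, j, f] 2 distinct, len 6
[f, f, f, f, j, f, m] 3 distinct, len 7
[f, f, f, f, j, f, m, j] 3 distinct, len 8
[f, f, f, f, j, f, m, j, m] 3 distinct, len 9
[f, f, f, f, j, f, m, j, m, j] 3 distinct, len 10
[f, f, f, f, j, f, m, j, m, j, j] 3 distinct, len 11
[f, f, f, f, j, f, m, j, m, j, j, m] 3 distinct, len 12
[m, j, m, j, j, m, c] 3 distinct, len 7
[m, j, m, j, j, m, c, m] 3 distinct, len 8
[m, j, m, j, j, m, c, m, m] 3 distinct, len 9
Longest length with ≤3 distinct: 12.

12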